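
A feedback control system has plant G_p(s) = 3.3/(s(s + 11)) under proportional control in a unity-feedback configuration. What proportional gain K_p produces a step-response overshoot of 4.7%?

From %OS = 100·exp(−πζ/√(1−ζ²)) = 4.7%, ζ = −ln(0.047)/√(π²+ln²(0.047)) = 0.6975.
Characteristic equation s² + 11s + 3.3K_p = 0 gives ζ = 11/(2√(3.3K_p)).
Setting ζ = 0.6975: √(3.3K_p) = 11/(2·0.6975) = 7.886, so K_p = 62.18/3.3 = 18.8.

K_p = 18.8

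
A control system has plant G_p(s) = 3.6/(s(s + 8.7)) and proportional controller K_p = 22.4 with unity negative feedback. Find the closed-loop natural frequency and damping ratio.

ω_n = 8.98 rad/s, ζ = 0.484

The closed-loop denominator is s(s+8.7) + 22.4·3.6 = s² + 8.7s + 80.64.
Matching s² + 2ζω_n s + ω_n²: ω_n = √80.64 = 8.98 rad/s and 2ζω_n = 8.7, so ζ = 8.7/(2·8.98) = 0.484.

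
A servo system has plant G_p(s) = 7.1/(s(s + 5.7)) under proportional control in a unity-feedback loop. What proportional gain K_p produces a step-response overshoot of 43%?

From %OS = 100·exp(−πζ/√(1−ζ²)) = 43%, ζ = −ln(0.43)/√(π²+ln²(0.43)) = 0.2594.
Characteristic equation s² + 5.7s + 7.1K_p = 0 gives ζ = 5.7/(2√(7.1K_p)).
Setting ζ = 0.2594: √(7.1K_p) = 5.7/(2·0.2594) = 10.98, so K_p = 120.7/7.1 = 17.

K_p = 17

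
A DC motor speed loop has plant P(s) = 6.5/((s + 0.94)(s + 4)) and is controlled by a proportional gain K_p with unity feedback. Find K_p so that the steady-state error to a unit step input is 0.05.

For a type-0 loop with proportional control, e_ss = 1/(1 + K_p·P(0)).
P(0) = 1.729. Require 1/(1 + K_p·1.729) = 0.05, so 1 + 1.729·K_p = 20.
K_p = (20 − 1)/1.729 = 11.

K_p = 11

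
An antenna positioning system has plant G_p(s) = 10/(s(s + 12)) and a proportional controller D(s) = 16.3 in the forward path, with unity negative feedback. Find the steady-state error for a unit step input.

0

The open loop D(s)G_p(s) has a pole at the origin (type 1), so the static position error constant is infinite and e_ss = 1/(1+∞) = 0.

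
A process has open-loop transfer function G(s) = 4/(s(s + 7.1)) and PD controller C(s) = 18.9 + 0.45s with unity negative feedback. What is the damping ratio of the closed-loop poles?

ζ = 0.512

Forward path: (18.9 + 0.45s)·4/(s(s+7.1)). The closed-loop characteristic equation is s² + (7.1 + 4·0.45)s + 4·18.9 = 0.
That is s² + 8.9s + 75.6 = 0, so ω_n = 8.695 rad/s and ζ = 8.9/(2·8.695) = 0.5118.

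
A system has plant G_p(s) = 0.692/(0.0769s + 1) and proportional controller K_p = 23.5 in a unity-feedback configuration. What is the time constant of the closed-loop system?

τ = 0.00445 s

Closed loop: T(s) = K_p·G_p/(1+K_p·G_p) = 16.26/(0.0769s + 1 + 16.26), with pole at s = −(1 + 16.26)/0.0769 = −224.5.
Closed-loop time constant τ = 1/224.5 = 0.00445 s.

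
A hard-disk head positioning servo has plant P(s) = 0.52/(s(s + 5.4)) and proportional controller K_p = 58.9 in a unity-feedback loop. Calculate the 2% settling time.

The closed-loop denominator s² + 5.4s + 30.63 gives ω_n = √30.63 = 5.534 and ζ = 5.4/(2ω_n) = 0.4879.
2% settling time T_s ≈ 4/(ζω_n) = 4/2.7 = 1.48 s.

T_s ≈ 1.48 s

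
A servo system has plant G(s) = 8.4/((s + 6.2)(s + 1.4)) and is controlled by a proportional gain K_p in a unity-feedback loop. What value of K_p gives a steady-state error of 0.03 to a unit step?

K_p = 33.4

Steady-state error for a unit step on this type-0 loop is 1/(1 + K_p·G(0)).
G(0) = 0.9677. Require 1/(1 + K_p·0.9677) = 0.03, so 1 + 0.9677·K_p = 33.33.
K_p = (33.33 − 1)/0.9677 = 33.4.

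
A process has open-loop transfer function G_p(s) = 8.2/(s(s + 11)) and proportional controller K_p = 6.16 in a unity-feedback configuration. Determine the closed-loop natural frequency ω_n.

The closed-loop denominator is s(s+11) + 6.16·8.2 = s² + 11s + 50.51.
So ω_n² = 50.51 ⇒ ω_n = 7.107 rad/s, and ζ = 11/(2ω_n) = 0.774.

ω_n = 7.11 rad/s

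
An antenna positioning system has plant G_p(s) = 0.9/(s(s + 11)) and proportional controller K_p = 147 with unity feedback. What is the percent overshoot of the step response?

18.1%

The closed-loop denominator s² + 11s + 132.3 gives ω_n = √132.3 = 11.5 and ζ = 11/(2ω_n) = 0.4782.
%OS = 100·exp(−πζ/√(1−ζ²)) = 100·exp(−π·0.4782/√0.7714) = 18.1%.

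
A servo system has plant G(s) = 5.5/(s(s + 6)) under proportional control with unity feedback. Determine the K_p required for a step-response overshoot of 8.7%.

From %OS = 100·exp(−πζ/√(1−ζ²)) = 8.7%, ζ = −ln(0.087)/√(π²+ln²(0.087)) = 0.6137.
Characteristic equation s² + 6s + 5.5K_p = 0 gives ζ = 6/(2√(5.5K_p)).
Setting ζ = 0.6137: √(5.5K_p) = 6/(2·0.6137) = 4.888, so K_p = 23.9/5.5 = 4.34.

K_p = 4.34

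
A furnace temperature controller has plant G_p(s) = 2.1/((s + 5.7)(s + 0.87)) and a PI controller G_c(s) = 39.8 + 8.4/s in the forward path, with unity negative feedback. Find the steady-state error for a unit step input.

The open loop G_c(s)G_p(s) has a pole at the origin (type 1), so the static position error constant is infinite and e_ss = 1/(1+∞) = 0.

0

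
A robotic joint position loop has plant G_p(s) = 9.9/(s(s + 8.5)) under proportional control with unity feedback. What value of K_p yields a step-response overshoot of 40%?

From %OS = 100·exp(−πζ/√(1−ζ²)) = 40%, ζ = −ln(0.4)/√(π²+ln²(0.4)) = 0.28.
Characteristic equation s² + 8.5s + 9.9K_p = 0 gives ζ = 8.5/(2√(9.9K_p)).
Setting ζ = 0.28: √(9.9K_p) = 8.5/(2·0.28) = 15.18, so K_p = 230.4/9.9 = 23.3.

K_p = 23.3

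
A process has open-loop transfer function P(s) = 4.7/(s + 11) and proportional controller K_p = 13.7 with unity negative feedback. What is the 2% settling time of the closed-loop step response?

Closed-loop transfer function: T(s) = K_p·P(s)/(1 + K_p·P(s)) = 64.39/(s + 11 + 64.39) = 64.39/(s + 75.39).
Time constant τ = 1/75.39 = 0.01326 s, so the 2% settling time is about 4τ = 0.0531 s.

T_s ≈ 0.0531 s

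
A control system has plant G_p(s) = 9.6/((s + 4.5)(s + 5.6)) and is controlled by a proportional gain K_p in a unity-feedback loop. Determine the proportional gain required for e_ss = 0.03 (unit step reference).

K_p = 84.9

The loop is type 0, so e_ss(step) = 1/(1 + K_pos) with K_pos = K_p·G_p(0).
G_p(0) = 0.381. Require 1/(1 + K_p·0.381) = 0.03, so 1 + 0.381·K_p = 33.33.
K_p = (33.33 − 1)/0.381 = 84.9.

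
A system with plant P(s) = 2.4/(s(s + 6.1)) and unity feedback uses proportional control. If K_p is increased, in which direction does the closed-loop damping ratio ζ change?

ζ = 6.1/(2√(2.4K_p)); increasing K_p raises the denominator, so ζ falls.

decrease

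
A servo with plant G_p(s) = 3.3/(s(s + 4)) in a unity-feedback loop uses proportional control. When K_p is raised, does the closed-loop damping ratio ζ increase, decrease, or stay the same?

decrease

ζ = 4/(2√(3.3K_p)); increasing K_p raises the denominator, so ζ falls.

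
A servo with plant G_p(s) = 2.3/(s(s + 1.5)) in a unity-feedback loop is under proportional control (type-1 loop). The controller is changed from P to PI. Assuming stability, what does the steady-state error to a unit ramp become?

The integrator raises the loop to type 2, so K_v → ∞ and e_ss to a ramp is zero.

0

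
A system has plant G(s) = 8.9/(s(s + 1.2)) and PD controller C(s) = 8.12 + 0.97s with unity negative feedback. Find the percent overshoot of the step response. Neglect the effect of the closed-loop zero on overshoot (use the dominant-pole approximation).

10.8%

Forward path: (8.12 + 0.97s)·8.9/(s(s+1.2)). The closed-loop characteristic equation is s² + (1.2 + 8.9·0.97)s + 8.9·8.12 = 0.
That is s² + 9.833s + 72.27 = 0, so ω_n = 8.501 rad/s and ζ = 9.833/(2·8.501) = 0.5783.
%OS = 100·exp(−πζ/√(1−ζ²)) = 10.8%.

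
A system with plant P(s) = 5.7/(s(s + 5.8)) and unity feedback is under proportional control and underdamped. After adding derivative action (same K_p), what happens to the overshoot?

decrease

With PD the characteristic equation becomes s² + (a + K·K_d)s + K·K_p = 0; the damping term grows, ζ rises, overshoot falls.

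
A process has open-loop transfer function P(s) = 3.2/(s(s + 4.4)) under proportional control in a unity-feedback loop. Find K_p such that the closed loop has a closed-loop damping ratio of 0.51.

Closed-loop characteristic equation: s² + 4.4s + K_p·3.2 = 0.
So ω_n = √(3.2K_p) and 2ζω_n = 4.4, giving ζ = 4.4/(2√(3.2K_p)).
Setting ζ = 0.51: √(3.2K_p) = 4.4/(2·0.51) = 4.314, so K_p = 18.61/3.2 = 5.82.

K_p = 5.82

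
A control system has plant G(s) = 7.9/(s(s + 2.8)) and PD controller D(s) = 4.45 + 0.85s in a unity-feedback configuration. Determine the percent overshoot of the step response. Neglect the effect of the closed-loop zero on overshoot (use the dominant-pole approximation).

1.46%

Forward path: (4.45 + 0.85s)·7.9/(s(s+2.8)). The closed-loop characteristic equation is s² + (2.8 + 7.9·0.85)s + 7.9·4.45 = 0.
That is s² + 9.515s + 35.16 = 0, so ω_n = 5.929 rad/s and ζ = 9.515/(2·5.929) = 0.8024.
%OS = 100·exp(−πζ/√(1−ζ²)) = 1.46%.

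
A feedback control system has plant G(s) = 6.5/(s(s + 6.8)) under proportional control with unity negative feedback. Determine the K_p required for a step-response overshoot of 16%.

K_p = 7.01

From %OS = 100·exp(−πζ/√(1−ζ²)) = 16%, ζ = −ln(0.16)/√(π²+ln²(0.16)) = 0.5039.
Characteristic equation s² + 6.8s + 6.5K_p = 0 gives ζ = 6.8/(2√(6.5K_p)).
Setting ζ = 0.5039: √(6.5K_p) = 6.8/(2·0.5039) = 6.748, so K_p = 45.53/6.5 = 7.01.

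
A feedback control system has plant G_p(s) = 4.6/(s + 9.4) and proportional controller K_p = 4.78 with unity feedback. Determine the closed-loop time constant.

τ = 0.0319 s

Closed-loop transfer function: T(s) = K_p·G_p(s)/(1 + K_p·G_p(s)) = 21.99/(s + 9.4 + 21.99) = 21.99/(s + 31.39).
Time constant τ = 1/31.39 = 0.0319 s.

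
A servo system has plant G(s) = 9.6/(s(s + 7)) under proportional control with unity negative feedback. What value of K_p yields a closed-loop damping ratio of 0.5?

Closed-loop characteristic equation: s² + 7s + K_p·9.6 = 0.
So ω_n = √(9.6K_p) and 2ζω_n = 7, giving ζ = 7/(2√(9.6K_p)).
Setting ζ = 0.5: √(9.6K_p) = 7/(2·0.5) = 7, so K_p = 49/9.6 = 5.1.

K_p = 5.1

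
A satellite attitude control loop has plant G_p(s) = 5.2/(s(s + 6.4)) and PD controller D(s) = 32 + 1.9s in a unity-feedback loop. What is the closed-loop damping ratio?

ζ = 0.631

Forward path: (32 + 1.9s)·5.2/(s(s+6.4)). The closed-loop characteristic equation is s² + (6.4 + 5.2·1.9)s + 5.2·32 = 0.
That is s² + 16.28s + 166.4 = 0, so ω_n = 12.9 rad/s and ζ = 16.28/(2·12.9) = 0.631.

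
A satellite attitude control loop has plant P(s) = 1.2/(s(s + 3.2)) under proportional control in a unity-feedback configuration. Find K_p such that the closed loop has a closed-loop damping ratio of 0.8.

K_p = 3.33

Closed-loop characteristic equation: s² + 3.2s + K_p·1.2 = 0.
So ω_n = √(1.2K_p) and 2ζω_n = 3.2, giving ζ = 3.2/(2√(1.2K_p)).
Setting ζ = 0.8: √(1.2K_p) = 3.2/(2·0.8) = 2, so K_p = 4/1.2 = 3.33.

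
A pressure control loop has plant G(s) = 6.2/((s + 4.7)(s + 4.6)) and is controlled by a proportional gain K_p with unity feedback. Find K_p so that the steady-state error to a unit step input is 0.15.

The loop is type 0, so e_ss(step) = 1/(1 + K_pos) with K_pos = K_p·G(0).
G(0) = 0.2868. Require 1/(1 + K_p·0.2868) = 0.15, so 1 + 0.2868·K_p = 6.667.
K_p = (6.667 − 1)/0.2868 = 19.8.

K_p = 19.8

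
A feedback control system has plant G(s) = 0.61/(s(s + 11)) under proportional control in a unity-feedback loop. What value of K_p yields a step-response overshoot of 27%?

K_p = 335

From %OS = 100·exp(−πζ/√(1−ζ²)) = 27%, ζ = −ln(0.27)/√(π²+ln²(0.27)) = 0.3847.
Characteristic equation s² + 11s + 0.61K_p = 0 gives ζ = 11/(2√(0.61K_p)).
Setting ζ = 0.3847: √(0.61K_p) = 11/(2·0.3847) = 14.3, so K_p = 204.4/0.61 = 335.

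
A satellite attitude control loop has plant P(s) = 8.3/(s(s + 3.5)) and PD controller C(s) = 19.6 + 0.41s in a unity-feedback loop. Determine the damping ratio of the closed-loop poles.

Forward path: (19.6 + 0.41s)·8.3/(s(s+3.5)). The closed-loop characteristic equation is s² + (3.5 + 8.3·0.41)s + 8.3·19.6 = 0.
That is s² + 6.903s + 162.7 = 0, so ω_n = 12.75 rad/s and ζ = 6.903/(2·12.75) = 0.2706.

ζ = 0.271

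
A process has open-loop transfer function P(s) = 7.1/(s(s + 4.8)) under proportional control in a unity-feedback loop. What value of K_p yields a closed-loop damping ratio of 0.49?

K_p = 3.38

Closed-loop characteristic equation: s² + 4.8s + K_p·7.1 = 0.
So ω_n = √(7.1K_p) and 2ζω_n = 4.8, giving ζ = 4.8/(2√(7.1K_p)).
Setting ζ = 0.49: √(7.1K_p) = 4.8/(2·0.49) = 4.898, so K_p = 23.99/7.1 = 3.38.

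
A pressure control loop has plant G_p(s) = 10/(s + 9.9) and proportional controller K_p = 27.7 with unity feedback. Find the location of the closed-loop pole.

Closed-loop transfer function: T(s) = K_p·G_p(s)/(1 + K_p·G_p(s)) = 277/(s + 9.9 + 277) = 277/(s + 286.9).
The closed-loop pole is at s = −286.9.

s = -286.9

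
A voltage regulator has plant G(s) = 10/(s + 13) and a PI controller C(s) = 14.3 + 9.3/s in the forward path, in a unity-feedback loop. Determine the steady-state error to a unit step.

0

The open loop C(s)G(s) has a pole at the origin (type 1), so the static position error constant is infinite and e_ss = 1/(1+∞) = 0.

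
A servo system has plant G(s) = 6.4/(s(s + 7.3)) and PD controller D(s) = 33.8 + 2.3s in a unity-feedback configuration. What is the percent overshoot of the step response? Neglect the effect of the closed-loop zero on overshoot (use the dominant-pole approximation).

Forward path: (33.8 + 2.3s)·6.4/(s(s+7.3)). The closed-loop characteristic equation is s² + (7.3 + 6.4·2.3)s + 6.4·33.8 = 0.
That is s² + 22.02s + 216.3 = 0, so ω_n = 14.71 rad/s and ζ = 22.02/(2·14.71) = 0.7486.
%OS = 100·exp(−πζ/√(1−ζ²)) = 2.88%.

2.88%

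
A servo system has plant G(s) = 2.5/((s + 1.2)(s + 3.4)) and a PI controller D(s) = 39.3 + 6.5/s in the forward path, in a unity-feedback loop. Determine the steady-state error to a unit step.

The open loop D(s)G(s) has a pole at the origin (type 1), so the static position error constant is infinite and e_ss = 1/(1+∞) = 0.

0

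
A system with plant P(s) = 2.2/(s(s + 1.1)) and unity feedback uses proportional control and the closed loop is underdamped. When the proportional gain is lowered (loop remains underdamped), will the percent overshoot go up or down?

decrease

ζ = 1.1/(2√(2.2K_p)) rises as K_p falls; higher damping means less overshoot.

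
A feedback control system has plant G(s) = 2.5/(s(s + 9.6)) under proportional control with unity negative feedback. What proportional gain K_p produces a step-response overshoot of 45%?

K_p = 152

From %OS = 100·exp(−πζ/√(1−ζ²)) = 45%, ζ = −ln(0.45)/√(π²+ln²(0.45)) = 0.2463.
Characteristic equation s² + 9.6s + 2.5K_p = 0 gives ζ = 9.6/(2√(2.5K_p)).
Setting ζ = 0.2463: √(2.5K_p) = 9.6/(2·0.2463) = 19.49, so K_p = 379.7/2.5 = 152.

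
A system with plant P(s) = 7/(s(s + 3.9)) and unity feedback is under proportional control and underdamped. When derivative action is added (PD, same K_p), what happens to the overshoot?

The derivative term adds K·K_d to the s-coefficient of the characteristic equation, raising 2ζω_n while ω_n is unchanged; ζ increases, so overshoot decreases.

decrease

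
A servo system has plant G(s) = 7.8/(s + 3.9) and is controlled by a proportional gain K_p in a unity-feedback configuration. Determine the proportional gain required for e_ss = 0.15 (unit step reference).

For a type-0 loop with proportional control, e_ss = 1/(1 + K_p·G(0)).
G(0) = 2. Require 1/(1 + K_p·2) = 0.15, so 1 + 2·K_p = 6.667.
K_p = (6.667 − 1)/2 = 2.83.

K_p = 2.83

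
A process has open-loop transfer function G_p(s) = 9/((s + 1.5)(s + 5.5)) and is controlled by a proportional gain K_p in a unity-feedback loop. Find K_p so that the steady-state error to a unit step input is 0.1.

K_p = 8.25

For a type-0 loop with proportional control, e_ss = 1/(1 + K_p·G_p(0)).
G_p(0) = 1.091. Require 1/(1 + K_p·1.091) = 0.1, so 1 + 1.091·K_p = 10.
K_p = (10 − 1)/1.091 = 8.25.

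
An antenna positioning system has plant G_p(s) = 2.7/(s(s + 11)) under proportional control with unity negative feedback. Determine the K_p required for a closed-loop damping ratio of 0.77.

Closed-loop characteristic equation: s² + 11s + K_p·2.7 = 0.
So ω_n = √(2.7K_p) and 2ζω_n = 11, giving ζ = 11/(2√(2.7K_p)).
Setting ζ = 0.77: √(2.7K_p) = 11/(2·0.77) = 7.143, so K_p = 51.02/2.7 = 18.9.

K_p = 18.9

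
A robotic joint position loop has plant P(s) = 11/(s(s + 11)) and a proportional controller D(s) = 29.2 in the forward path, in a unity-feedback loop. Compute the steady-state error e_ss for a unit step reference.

0

The open loop D(s)P(s) has a pole at the origin (type 1), so the static position error constant is infinite and e_ss = 1/(1+∞) = 0.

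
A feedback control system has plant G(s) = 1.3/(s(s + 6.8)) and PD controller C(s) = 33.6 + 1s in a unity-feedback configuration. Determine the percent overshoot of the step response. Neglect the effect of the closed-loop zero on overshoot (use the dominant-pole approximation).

8.75%

Forward path: (33.6 + 1s)·1.3/(s(s+6.8)). The closed-loop characteristic equation is s² + (6.8 + 1.3·1)s + 1.3·33.6 = 0.
That is s² + 8.1s + 43.68 = 0, so ω_n = 6.609 rad/s and ζ = 8.1/(2·6.609) = 0.6128.
%OS = 100·exp(−πζ/√(1−ζ²)) = 8.75%.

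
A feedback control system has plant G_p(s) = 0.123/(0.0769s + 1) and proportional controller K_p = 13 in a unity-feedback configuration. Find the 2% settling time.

T_s ≈ 0.118 s

Closed loop: T(s) = K_p·G_p/(1+K_p·G_p) = 1.599/(0.0769s + 1 + 1.599), with pole at s = −(1 + 1.599)/0.0769 = −33.8.
τ = 1/33.8 = 0.02959 s, so 2% settling time ≈ 4τ = 0.118 s.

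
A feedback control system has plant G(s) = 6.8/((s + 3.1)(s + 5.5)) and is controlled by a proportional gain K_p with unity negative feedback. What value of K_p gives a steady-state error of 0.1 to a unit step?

The loop is type 0, so e_ss(step) = 1/(1 + K_pos) with K_pos = K_p·G(0).
G(0) = 0.3988. Require 1/(1 + K_p·0.3988) = 0.1, so 1 + 0.3988·K_p = 10.
K_p = (10 − 1)/0.3988 = 22.6.

K_p = 22.6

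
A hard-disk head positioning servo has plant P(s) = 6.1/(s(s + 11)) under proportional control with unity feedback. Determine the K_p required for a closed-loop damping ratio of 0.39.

Closed-loop characteristic equation: s² + 11s + K_p·6.1 = 0.
So ω_n = √(6.1K_p) and 2ζω_n = 11, giving ζ = 11/(2√(6.1K_p)).
Setting ζ = 0.39: √(6.1K_p) = 11/(2·0.39) = 14.1, so K_p = 198.9/6.1 = 32.6.

K_p = 32.6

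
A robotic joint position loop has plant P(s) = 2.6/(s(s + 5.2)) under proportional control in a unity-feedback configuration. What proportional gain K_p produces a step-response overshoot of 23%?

From %OS = 100·exp(−πζ/√(1−ζ²)) = 23%, ζ = −ln(0.23)/√(π²+ln²(0.23)) = 0.4237.
Characteristic equation s² + 5.2s + 2.6K_p = 0 gives ζ = 5.2/(2√(2.6K_p)).
Setting ζ = 0.4237: √(2.6K_p) = 5.2/(2·0.4237) = 6.136, so K_p = 37.65/2.6 = 14.5.

K_p = 14.5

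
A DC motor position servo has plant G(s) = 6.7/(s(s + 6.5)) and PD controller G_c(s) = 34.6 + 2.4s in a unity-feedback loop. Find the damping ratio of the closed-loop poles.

Forward path: (34.6 + 2.4s)·6.7/(s(s+6.5)). The closed-loop characteristic equation is s² + (6.5 + 6.7·2.4)s + 6.7·34.6 = 0.
That is s² + 22.58s + 231.8 = 0, so ω_n = 15.23 rad/s and ζ = 22.58/(2·15.23) = 0.7415.

ζ = 0.742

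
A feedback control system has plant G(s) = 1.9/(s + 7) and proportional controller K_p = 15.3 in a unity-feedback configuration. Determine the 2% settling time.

T_s ≈ 0.111 s

Closed-loop transfer function: T(s) = K_p·G(s)/(1 + K_p·G(s)) = 29.07/(s + 7 + 29.07) = 29.07/(s + 36.07).
Time constant τ = 1/36.07 = 0.02772 s, so the 2% settling time is about 4τ = 0.111 s.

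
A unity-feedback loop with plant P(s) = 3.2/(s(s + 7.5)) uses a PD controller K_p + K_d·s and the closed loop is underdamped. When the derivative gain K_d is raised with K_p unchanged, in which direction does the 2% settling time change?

Characteristic equation s² + (7.5 + 3.2K_d)s + 3.2K_p = 0: raising K_d increases ζω_n = (7.5+3.2K_d)/2 while the loop stays underdamped, so T_s ≈ 4/(ζω_n) decreases.

decrease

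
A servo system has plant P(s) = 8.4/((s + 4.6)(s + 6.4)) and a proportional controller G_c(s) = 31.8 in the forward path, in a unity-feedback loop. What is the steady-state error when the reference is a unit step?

0.0993

The loop is type 0. Static position error constant K_pos = G_c(0)·P(0) = 31.8·0.2853 = 9.073.
Steady-state error to a unit step: e_ss = 1/(1+K_pos) = 1/10.07 = 0.0993.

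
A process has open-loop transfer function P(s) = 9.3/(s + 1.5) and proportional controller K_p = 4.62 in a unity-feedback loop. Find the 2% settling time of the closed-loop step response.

T_s ≈ 0.09 s

Closed-loop transfer function: T(s) = K_p·P(s)/(1 + K_p·P(s)) = 42.97/(s + 1.5 + 42.97) = 42.97/(s + 44.47).
Time constant τ = 1/44.47 = 0.02249 s, so the 2% settling time is about 4τ = 0.09 s.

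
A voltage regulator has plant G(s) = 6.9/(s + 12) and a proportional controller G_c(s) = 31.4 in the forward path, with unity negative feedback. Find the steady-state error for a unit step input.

The loop is type 0. Static position error constant K_pos = G_c(0)·G(0) = 31.4·0.575 = 18.05.
Steady-state error to a unit step: e_ss = 1/(1+K_pos) = 1/19.05 = 0.0525.

0.0525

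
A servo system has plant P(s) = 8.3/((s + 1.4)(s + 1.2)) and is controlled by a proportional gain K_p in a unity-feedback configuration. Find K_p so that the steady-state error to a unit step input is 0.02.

K_p = 9.92

For a type-0 loop with proportional control, e_ss = 1/(1 + K_p·P(0)).
P(0) = 4.94. Require 1/(1 + K_p·4.94) = 0.02, so 1 + 4.94·K_p = 50.
K_p = (50 − 1)/4.94 = 9.92.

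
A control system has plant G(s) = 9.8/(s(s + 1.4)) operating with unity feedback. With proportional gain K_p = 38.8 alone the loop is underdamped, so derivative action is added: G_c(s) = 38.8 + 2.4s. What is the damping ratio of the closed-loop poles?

Forward path: (38.8 + 2.4s)·9.8/(s(s+1.4)). The closed-loop characteristic equation is s² + (1.4 + 9.8·2.4)s + 9.8·38.8 = 0.
That is s² + 24.92s + 380.2 = 0, so ω_n = 19.5 rad/s and ζ = 24.92/(2·19.5) = 0.639.

ζ = 0.639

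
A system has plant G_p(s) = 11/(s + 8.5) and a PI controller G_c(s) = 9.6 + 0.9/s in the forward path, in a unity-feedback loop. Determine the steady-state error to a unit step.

The open loop G_c(s)G_p(s) has a pole at the origin (type 1), so the static position error constant is infinite and e_ss = 1/(1+∞) = 0.

0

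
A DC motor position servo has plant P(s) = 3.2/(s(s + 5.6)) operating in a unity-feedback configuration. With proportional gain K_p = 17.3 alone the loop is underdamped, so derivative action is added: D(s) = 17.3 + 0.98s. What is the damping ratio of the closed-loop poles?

Forward path: (17.3 + 0.98s)·3.2/(s(s+5.6)). The closed-loop characteristic equation is s² + (5.6 + 3.2·0.98)s + 3.2·17.3 = 0.
That is s² + 8.736s + 55.36 = 0, so ω_n = 7.44 rad/s and ζ = 8.736/(2·7.44) = 0.5871.

ζ = 0.587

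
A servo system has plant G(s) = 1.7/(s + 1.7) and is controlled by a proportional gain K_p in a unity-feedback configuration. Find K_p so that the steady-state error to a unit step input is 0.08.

K_p = 11.5

For a type-0 loop with proportional control, e_ss = 1/(1 + K_p·G(0)).
G(0) = 1. Require 1/(1 + K_p·1) = 0.08, so 1 + 1·K_p = 12.5.
K_p = (12.5 − 1)/1 = 11.5.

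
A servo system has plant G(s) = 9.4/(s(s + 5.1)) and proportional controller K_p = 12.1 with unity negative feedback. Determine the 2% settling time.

T_s ≈ 1.57 s

Closed-loop characteristic equation: s² + 5.1s + 113.7 = 0, so ω_n = 10.66 rad/s and ζ = 5.1/(2·10.66) = 0.2391.
2% settling time T_s ≈ 4/(ζω_n) = 4/2.55 = 1.57 s.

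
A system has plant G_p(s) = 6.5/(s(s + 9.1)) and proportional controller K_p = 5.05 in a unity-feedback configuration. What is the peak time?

Closed-loop characteristic equation: s² + 9.1s + 32.82 = 0, so ω_n = 5.729 rad/s and ζ = 9.1/(2·5.729) = 0.7942.
Damped frequency ω_d = ω_n√(1−ζ²) = 3.482 rad/s, so peak time T_p = π/ω_d = 0.902 s.

T_p = 0.902 s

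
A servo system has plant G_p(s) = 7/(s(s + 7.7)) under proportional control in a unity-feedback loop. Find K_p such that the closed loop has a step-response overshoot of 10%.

K_p = 6.06

From %OS = 100·exp(−πζ/√(1−ζ²)) = 10%, ζ = −ln(0.1)/√(π²+ln²(0.1)) = 0.5912.
Characteristic equation s² + 7.7s + 7K_p = 0 gives ζ = 7.7/(2√(7K_p)).
Setting ζ = 0.5912: √(7K_p) = 7.7/(2·0.5912) = 6.513, so K_p = 42.41/7 = 6.06.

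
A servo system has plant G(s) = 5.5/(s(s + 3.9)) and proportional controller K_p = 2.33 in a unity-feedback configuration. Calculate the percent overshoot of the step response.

13%

From 1 + K_pG(s) = 0: s² + 3.9s + 12.82 = 0 ⇒ ω_n = 3.58, ζ = 0.5447.
%OS = 100·exp(−πζ/√(1−ζ²)) = 100·exp(−π·0.5447/√0.7033) = 13%.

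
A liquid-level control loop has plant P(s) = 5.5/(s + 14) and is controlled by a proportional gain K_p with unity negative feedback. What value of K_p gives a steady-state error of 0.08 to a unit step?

K_p = 29.3

The loop is type 0, so e_ss(step) = 1/(1 + K_pos) with K_pos = K_p·P(0).
P(0) = 0.3929. Require 1/(1 + K_p·0.3929) = 0.08, so 1 + 0.3929·K_p = 12.5.
K_p = (12.5 − 1)/0.3929 = 29.3.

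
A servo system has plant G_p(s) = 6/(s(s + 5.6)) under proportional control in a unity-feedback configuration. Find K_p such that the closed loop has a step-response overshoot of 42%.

K_p = 18.4

From %OS = 100·exp(−πζ/√(1−ζ²)) = 42%, ζ = −ln(0.42)/√(π²+ln²(0.42)) = 0.2662.
Characteristic equation s² + 5.6s + 6K_p = 0 gives ζ = 5.6/(2√(6K_p)).
Setting ζ = 0.2662: √(6K_p) = 5.6/(2·0.2662) = 10.52, so K_p = 110.7/6 = 18.4.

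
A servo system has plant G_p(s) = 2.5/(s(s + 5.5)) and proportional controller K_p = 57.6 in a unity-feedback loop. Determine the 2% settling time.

The closed-loop denominator s² + 5.5s + 144 gives ω_n = √144 = 12 and ζ = 5.5/(2ω_n) = 0.2292.
2% settling time T_s ≈ 4/(ζω_n) = 4/2.75 = 1.45 s.

T_s ≈ 1.45 s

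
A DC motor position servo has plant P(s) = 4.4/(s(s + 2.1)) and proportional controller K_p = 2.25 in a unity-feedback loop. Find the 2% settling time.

From 1 + K_pP(s) = 0: s² + 2.1s + 9.9 = 0 ⇒ ω_n = 3.146, ζ = 0.3337.
2% settling time T_s ≈ 4/(ζω_n) = 4/1.05 = 3.81 s.

T_s ≈ 3.81 s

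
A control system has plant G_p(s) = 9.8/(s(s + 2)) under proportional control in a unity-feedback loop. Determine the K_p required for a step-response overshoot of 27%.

From %OS = 100·exp(−πζ/√(1−ζ²)) = 27%, ζ = −ln(0.27)/√(π²+ln²(0.27)) = 0.3847.
Characteristic equation s² + 2s + 9.8K_p = 0 gives ζ = 2/(2√(9.8K_p)).
Setting ζ = 0.3847: √(9.8K_p) = 2/(2·0.3847) = 2.599, so K_p = 6.757/9.8 = 0.689.

K_p = 0.689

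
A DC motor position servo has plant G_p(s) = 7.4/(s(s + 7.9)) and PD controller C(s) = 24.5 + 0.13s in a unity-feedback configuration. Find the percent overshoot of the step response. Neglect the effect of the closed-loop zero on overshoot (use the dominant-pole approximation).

Forward path: (24.5 + 0.13s)·7.4/(s(s+7.9)). The closed-loop characteristic equation is s² + (7.9 + 7.4·0.13)s + 7.4·24.5 = 0.
That is s² + 8.862s + 181.3 = 0, so ω_n = 13.46 rad/s and ζ = 8.862/(2·13.46) = 0.3291.
%OS = 100·exp(−πζ/√(1−ζ²)) = 33.5%.

33.5%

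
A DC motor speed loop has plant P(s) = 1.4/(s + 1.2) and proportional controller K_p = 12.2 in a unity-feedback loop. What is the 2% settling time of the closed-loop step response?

Closed-loop transfer function: T(s) = K_p·P(s)/(1 + K_p·P(s)) = 17.08/(s + 1.2 + 17.08) = 17.08/(s + 18.28).
Time constant τ = 1/18.28 = 0.0547 s, so the 2% settling time is about 4τ = 0.219 s.

T_s ≈ 0.219 s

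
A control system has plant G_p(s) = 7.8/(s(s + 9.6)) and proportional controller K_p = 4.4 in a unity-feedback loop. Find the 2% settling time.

The closed-loop denominator s² + 9.6s + 34.32 gives ω_n = √34.32 = 5.858 and ζ = 9.6/(2ω_n) = 0.8193.
2% settling time T_s ≈ 4/(ζω_n) = 4/4.8 = 0.833 s.

T_s ≈ 0.833 s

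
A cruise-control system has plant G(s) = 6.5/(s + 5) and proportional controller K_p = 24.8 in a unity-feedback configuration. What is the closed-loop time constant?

τ = 0.00602 s

Closed-loop transfer function: T(s) = K_p·G(s)/(1 + K_p·G(s)) = 161.2/(s + 5 + 161.2) = 161.2/(s + 166.2).
Time constant τ = 1/166.2 = 0.00602 s.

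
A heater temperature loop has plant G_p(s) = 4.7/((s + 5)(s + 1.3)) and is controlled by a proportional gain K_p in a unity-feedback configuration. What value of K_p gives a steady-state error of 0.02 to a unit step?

The loop is type 0, so e_ss(step) = 1/(1 + K_pos) with K_pos = K_p·G_p(0).
G_p(0) = 0.7231. Require 1/(1 + K_p·0.7231) = 0.02, so 1 + 0.7231·K_p = 50.
K_p = (50 − 1)/0.7231 = 67.8.

K_p = 67.8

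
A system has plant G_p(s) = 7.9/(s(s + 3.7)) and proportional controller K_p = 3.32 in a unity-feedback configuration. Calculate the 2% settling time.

T_s ≈ 2.16 s

The closed-loop denominator s² + 3.7s + 26.23 gives ω_n = √26.23 = 5.121 and ζ = 3.7/(2ω_n) = 0.3612.
2% settling time T_s ≈ 4/(ζω_n) = 4/1.85 = 2.16 s.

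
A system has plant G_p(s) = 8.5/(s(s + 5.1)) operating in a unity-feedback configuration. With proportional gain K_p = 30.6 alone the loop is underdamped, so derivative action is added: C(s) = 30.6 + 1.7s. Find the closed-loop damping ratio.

Forward path: (30.6 + 1.7s)·8.5/(s(s+5.1)). The closed-loop characteristic equation is s² + (5.1 + 8.5·1.7)s + 8.5·30.6 = 0.
That is s² + 19.55s + 260.1 = 0, so ω_n = 16.13 rad/s and ζ = 19.55/(2·16.13) = 0.6061.

ζ = 0.606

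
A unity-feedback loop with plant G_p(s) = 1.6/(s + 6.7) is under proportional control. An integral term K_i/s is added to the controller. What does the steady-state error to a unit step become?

Adding integral action puts a pole at s = 0 in the forward path, raising the system type to 1; a type-1 loop has zero steady-state error to a step.

0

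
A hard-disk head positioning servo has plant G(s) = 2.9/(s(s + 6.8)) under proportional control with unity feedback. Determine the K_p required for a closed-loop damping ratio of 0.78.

K_p = 6.55

Closed-loop characteristic equation: s² + 6.8s + K_p·2.9 = 0.
So ω_n = √(2.9K_p) and 2ζω_n = 6.8, giving ζ = 6.8/(2√(2.9K_p)).
Setting ζ = 0.78: √(2.9K_p) = 6.8/(2·0.78) = 4.359, so K_p = 19/2.9 = 6.55.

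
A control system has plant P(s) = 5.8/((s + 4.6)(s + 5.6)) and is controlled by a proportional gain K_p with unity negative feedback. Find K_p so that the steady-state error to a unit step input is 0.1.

K_p = 40

Steady-state error for a unit step on this type-0 loop is 1/(1 + K_p·P(0)).
P(0) = 0.2252. Require 1/(1 + K_p·0.2252) = 0.1, so 1 + 0.2252·K_p = 10.
K_p = (10 − 1)/0.2252 = 40.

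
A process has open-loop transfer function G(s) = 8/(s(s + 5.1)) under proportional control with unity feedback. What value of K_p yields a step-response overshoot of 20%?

K_p = 3.91

From %OS = 100·exp(−πζ/√(1−ζ²)) = 20%, ζ = −ln(0.2)/√(π²+ln²(0.2)) = 0.4559.
Characteristic equation s² + 5.1s + 8K_p = 0 gives ζ = 5.1/(2√(8K_p)).
Setting ζ = 0.4559: √(8K_p) = 5.1/(2·0.4559) = 5.593, so K_p = 31.28/8 = 3.91.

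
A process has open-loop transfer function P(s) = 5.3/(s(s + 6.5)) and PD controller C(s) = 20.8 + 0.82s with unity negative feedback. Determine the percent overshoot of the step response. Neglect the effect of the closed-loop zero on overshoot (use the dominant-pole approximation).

15%

Forward path: (20.8 + 0.82s)·5.3/(s(s+6.5)). The closed-loop characteristic equation is s² + (6.5 + 5.3·0.82)s + 5.3·20.8 = 0.
That is s² + 10.85s + 110.2 = 0, so ω_n = 10.5 rad/s and ζ = 10.85/(2·10.5) = 0.5165.
%OS = 100·exp(−πζ/√(1−ζ²)) = 15%.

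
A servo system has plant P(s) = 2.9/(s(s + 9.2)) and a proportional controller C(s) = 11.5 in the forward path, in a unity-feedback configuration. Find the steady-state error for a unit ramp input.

The loop has one pole at the origin (type 1). Velocity error constant K_v = lim_{s→0} s·C(s)P(s) = 11.5·2.9/9.2 = 3.625.
Steady-state error to a unit ramp: e_ss = 1/K_v = 0.276.

0.276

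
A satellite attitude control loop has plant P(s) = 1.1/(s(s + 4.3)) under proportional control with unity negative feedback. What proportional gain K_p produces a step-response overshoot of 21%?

From %OS = 100·exp(−πζ/√(1−ζ²)) = 21%, ζ = −ln(0.21)/√(π²+ln²(0.21)) = 0.4449.
Characteristic equation s² + 4.3s + 1.1K_p = 0 gives ζ = 4.3/(2√(1.1K_p)).
Setting ζ = 0.4449: √(1.1K_p) = 4.3/(2·0.4449) = 4.833, so K_p = 23.35/1.1 = 21.2.

K_p = 21.2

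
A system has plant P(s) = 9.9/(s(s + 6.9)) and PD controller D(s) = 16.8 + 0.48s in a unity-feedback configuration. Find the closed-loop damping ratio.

ζ = 0.452

Forward path: (16.8 + 0.48s)·9.9/(s(s+6.9)). The closed-loop characteristic equation is s² + (6.9 + 9.9·0.48)s + 9.9·16.8 = 0.
That is s² + 11.65s + 166.3 = 0, so ω_n = 12.9 rad/s and ζ = 11.65/(2·12.9) = 0.4518.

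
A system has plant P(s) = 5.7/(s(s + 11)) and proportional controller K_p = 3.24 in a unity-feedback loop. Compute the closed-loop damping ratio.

With unity feedback the closed-loop characteristic equation is s² + 11s + 3.24·5.7 = s² + 11s + 18.47 = 0.
Matching s² + 2ζω_n s + ω_n²: ω_n = √18.47 = 4.297 rad/s and 2ζω_n = 11, so ζ = 11/(2·4.297) = 1.28.

ζ = 1.28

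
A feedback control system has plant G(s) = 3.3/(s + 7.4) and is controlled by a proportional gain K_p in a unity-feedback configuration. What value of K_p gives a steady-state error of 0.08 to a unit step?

K_p = 25.8

For a type-0 loop with proportional control, e_ss = 1/(1 + K_p·G(0)).
G(0) = 0.4459. Require 1/(1 + K_p·0.4459) = 0.08, so 1 + 0.4459·K_p = 12.5.
K_p = (12.5 − 1)/0.4459 = 25.8.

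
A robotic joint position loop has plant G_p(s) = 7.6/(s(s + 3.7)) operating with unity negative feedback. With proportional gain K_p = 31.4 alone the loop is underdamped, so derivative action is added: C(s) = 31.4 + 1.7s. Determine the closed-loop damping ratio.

ζ = 0.538

Forward path: (31.4 + 1.7s)·7.6/(s(s+3.7)). The closed-loop characteristic equation is s² + (3.7 + 7.6·1.7)s + 7.6·31.4 = 0.
That is s² + 16.62s + 238.6 = 0, so ω_n = 15.45 rad/s and ζ = 16.62/(2·15.45) = 0.5379.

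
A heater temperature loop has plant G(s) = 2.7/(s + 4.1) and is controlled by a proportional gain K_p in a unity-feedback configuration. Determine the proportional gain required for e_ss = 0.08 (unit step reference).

K_p = 17.5

For a type-0 loop with proportional control, e_ss = 1/(1 + K_p·G(0)).
G(0) = 0.6585. Require 1/(1 + K_p·0.6585) = 0.08, so 1 + 0.6585·K_p = 12.5.
K_p = (12.5 − 1)/0.6585 = 17.5.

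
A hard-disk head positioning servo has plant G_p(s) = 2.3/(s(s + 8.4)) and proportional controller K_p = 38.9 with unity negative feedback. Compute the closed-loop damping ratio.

With unity feedback the closed-loop characteristic equation is s² + 8.4s + 38.9·2.3 = s² + 8.4s + 89.47 = 0.
So ω_n² = 89.47 ⇒ ω_n = 9.459 rad/s, and ζ = 8.4/(2ω_n) = 0.444.

ζ = 0.444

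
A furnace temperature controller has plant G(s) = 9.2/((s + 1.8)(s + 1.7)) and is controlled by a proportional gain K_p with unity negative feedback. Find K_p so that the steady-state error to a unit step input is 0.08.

K_p = 3.83

The loop is type 0, so e_ss(step) = 1/(1 + K_pos) with K_pos = K_p·G(0).
G(0) = 3.007. Require 1/(1 + K_p·3.007) = 0.08, so 1 + 3.007·K_p = 12.5.
K_p = (12.5 − 1)/3.007 = 3.83.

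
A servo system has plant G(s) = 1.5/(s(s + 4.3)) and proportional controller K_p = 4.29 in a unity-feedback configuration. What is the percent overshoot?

Closed-loop characteristic equation: s² + 4.3s + 6.435 = 0, so ω_n = 2.537 rad/s and ζ = 4.3/(2·2.537) = 0.8475.
%OS = 100·exp(−πζ/√(1−ζ²)) = 100·exp(−π·0.8475/√0.2817) = 0.662%.

0.662%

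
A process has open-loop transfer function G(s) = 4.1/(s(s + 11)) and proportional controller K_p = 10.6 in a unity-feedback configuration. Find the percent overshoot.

Closed-loop characteristic equation: s² + 11s + 43.46 = 0, so ω_n = 6.592 rad/s and ζ = 11/(2·6.592) = 0.8343.
%OS = 100·exp(−πζ/√(1−ζ²)) = 100·exp(−π·0.8343/√0.304) = 0.862%.

0.862%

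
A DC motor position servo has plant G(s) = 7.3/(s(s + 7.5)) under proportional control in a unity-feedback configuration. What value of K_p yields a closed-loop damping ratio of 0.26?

Closed-loop characteristic equation: s² + 7.5s + K_p·7.3 = 0.
So ω_n = √(7.3K_p) and 2ζω_n = 7.5, giving ζ = 7.5/(2√(7.3K_p)).
Setting ζ = 0.26: √(7.3K_p) = 7.5/(2·0.26) = 14.42, so K_p = 208/7.3 = 28.5.

K_p = 28.5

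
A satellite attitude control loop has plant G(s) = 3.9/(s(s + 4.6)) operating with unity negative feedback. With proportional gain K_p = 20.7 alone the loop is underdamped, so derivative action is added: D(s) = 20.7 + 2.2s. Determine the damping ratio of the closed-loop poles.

Forward path: (20.7 + 2.2s)·3.9/(s(s+4.6)). The closed-loop characteristic equation is s² + (4.6 + 3.9·2.2)s + 3.9·20.7 = 0.
That is s² + 13.18s + 80.73 = 0, so ω_n = 8.985 rad/s and ζ = 13.18/(2·8.985) = 0.7334.

ζ = 0.733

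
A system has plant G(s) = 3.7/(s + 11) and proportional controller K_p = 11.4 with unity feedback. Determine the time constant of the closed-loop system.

τ = 0.0188 s

Closed-loop transfer function: T(s) = K_p·G(s)/(1 + K_p·G(s)) = 42.18/(s + 11 + 42.18) = 42.18/(s + 53.18).
Time constant τ = 1/53.18 = 0.0188 s.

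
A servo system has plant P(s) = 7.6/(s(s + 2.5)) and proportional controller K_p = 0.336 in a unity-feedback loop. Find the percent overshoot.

1.94%

From 1 + K_pP(s) = 0: s² + 2.5s + 2.554 = 0 ⇒ ω_n = 1.598, ζ = 0.7822.
%OS = 100·exp(−πζ/√(1−ζ²)) = 100·exp(−π·0.7822/√0.3881) = 1.94%.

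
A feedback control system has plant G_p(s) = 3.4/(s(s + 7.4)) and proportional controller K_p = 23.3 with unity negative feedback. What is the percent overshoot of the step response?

From 1 + K_pG_p(s) = 0: s² + 7.4s + 79.22 = 0 ⇒ ω_n = 8.901, ζ = 0.4157.
%OS = 100·exp(−πζ/√(1−ζ²)) = 100·exp(−π·0.4157/√0.8272) = 23.8%.

23.8%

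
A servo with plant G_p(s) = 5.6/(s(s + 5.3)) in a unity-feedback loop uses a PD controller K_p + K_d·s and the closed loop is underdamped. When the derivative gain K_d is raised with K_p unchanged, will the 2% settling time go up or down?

Characteristic equation s² + (5.3 + 5.6K_d)s + 5.6K_p = 0: raising K_d increases ζω_n = (5.3+5.6K_d)/2 while the loop stays underdamped, so T_s ≈ 4/(ζω_n) decreases.

decrease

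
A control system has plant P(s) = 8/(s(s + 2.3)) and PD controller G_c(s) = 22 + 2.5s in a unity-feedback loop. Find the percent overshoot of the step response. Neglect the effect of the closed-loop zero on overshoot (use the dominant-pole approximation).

Forward path: (22 + 2.5s)·8/(s(s+2.3)). The closed-loop characteristic equation is s² + (2.3 + 8·2.5)s + 8·22 = 0.
That is s² + 22.3s + 176 = 0, so ω_n = 13.27 rad/s and ζ = 22.3/(2·13.27) = 0.8405.
%OS = 100·exp(−πζ/√(1−ζ²)) = 0.765%.

0.765%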